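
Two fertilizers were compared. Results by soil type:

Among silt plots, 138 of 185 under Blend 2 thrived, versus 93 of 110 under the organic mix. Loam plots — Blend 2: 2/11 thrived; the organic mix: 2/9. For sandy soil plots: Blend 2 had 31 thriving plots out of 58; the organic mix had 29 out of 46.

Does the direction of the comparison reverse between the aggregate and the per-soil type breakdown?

No

Silt: Blend 2 138/185 = 74.6%, the organic mix 93/110 = 84.5% → the organic mix
Loam: Blend 2 2/11 = 18.2%, the organic mix 2/9 = 22.2% → the organic mix
Sandy soil: Blend 2 31/58 = 53.4%, the organic mix 29/46 = 63.0% → the organic mix
Overall: Blend 2 171/254 = 67.3%, the organic mix 124/165 = 75.2% → the organic mix
The organic mix wins overall and in every soil group — no reversal.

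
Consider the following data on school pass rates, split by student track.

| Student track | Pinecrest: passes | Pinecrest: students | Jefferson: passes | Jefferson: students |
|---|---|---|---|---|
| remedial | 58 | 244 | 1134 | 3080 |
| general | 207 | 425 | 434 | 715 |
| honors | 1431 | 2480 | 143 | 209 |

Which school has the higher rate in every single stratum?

Remedial: Pinecrest 58/244 = 23.8%, Jefferson 1134/3080 = 36.8% → Jefferson
General: Pinecrest 207/425 = 48.7%, Jefferson 434/715 = 60.7% → Jefferson
Honors: Pinecrest 1431/2480 = 57.7%, Jefferson 143/209 = 68.4% → Jefferson
Jefferson has the higher rate in all 3 groups.

Jefferson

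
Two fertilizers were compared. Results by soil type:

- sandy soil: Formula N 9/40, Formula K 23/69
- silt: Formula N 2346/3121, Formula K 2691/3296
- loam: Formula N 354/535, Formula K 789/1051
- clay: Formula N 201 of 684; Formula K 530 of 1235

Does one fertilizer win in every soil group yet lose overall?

Sandy soil: Formula N 9/40 = 22.5%, Formula K 23/69 = 33.3% → Formula K
Silt: Formula N 2346/3121 = 75.2%, Formula K 2691/3296 = 81.6% → Formula K
Loam: Formula N 354/535 = 66.2%, Formula K 789/1051 = 75.1% → Formula K
Clay: Formula N 201/684 = 29.4%, Formula K 530/1235 = 42.9% → Formula K
Overall: Formula N 2910/4380 = 66.4%, Formula K 4033/5651 = 71.4% → Formula K
Formula K wins overall and in every soil group — no reversal.

No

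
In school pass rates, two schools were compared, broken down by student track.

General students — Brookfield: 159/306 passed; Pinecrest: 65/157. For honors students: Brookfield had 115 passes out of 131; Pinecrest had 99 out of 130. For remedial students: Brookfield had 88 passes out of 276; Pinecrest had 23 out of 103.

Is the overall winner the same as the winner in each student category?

Yes

General: Brookfield 159/306 = 52.0%, Pinecrest 65/157 = 41.4% → Brookfield
Honors: Brookfield 115/131 = 87.8%, Pinecrest 99/130 = 76.2% → Brookfield
Remedial: Brookfield 88/276 = 31.9%, Pinecrest 23/103 = 22.3% → Brookfield
Overall: Brookfield 362/713 = 50.8%, Pinecrest 187/390 = 47.9% → Brookfield
Brookfield wins overall and in every student group — no reversal.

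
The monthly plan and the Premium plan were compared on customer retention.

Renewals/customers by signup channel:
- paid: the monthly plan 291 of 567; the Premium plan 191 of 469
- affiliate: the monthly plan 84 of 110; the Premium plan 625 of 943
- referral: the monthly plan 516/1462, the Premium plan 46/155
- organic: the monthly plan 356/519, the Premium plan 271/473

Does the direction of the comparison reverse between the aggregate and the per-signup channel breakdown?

Yes

Paid: the monthly plan 291/567 = 51.3%, the Premium plan 191/469 = 40.7% → the monthly plan
Affiliate: the monthly plan 84/110 = 76.4%, the Premium plan 625/943 = 66.3% → the monthly plan
Referral: the monthly plan 516/1462 = 35.3%, the Premium plan 46/155 = 29.7% → the monthly plan
Organic: the monthly plan 356/519 = 68.6%, the Premium plan 271/473 = 57.3% → the monthly plan
Overall: the monthly plan 1247/2658 = 46.9%, the Premium plan 1133/2040 = 55.5% → the Premium plan
The monthly plan wins each signup group but the Premium plan wins overall — the comparison reverses. The monthly plan's customers skew toward referral, which has a lower base rate.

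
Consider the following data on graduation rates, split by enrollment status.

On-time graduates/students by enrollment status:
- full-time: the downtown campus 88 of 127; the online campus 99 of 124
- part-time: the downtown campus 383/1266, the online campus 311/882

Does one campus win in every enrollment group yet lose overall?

No

Full-time: the downtown campus 88/127 = 69.3%, the online campus 99/124 = 79.8% → the online campus
Part-time: the downtown campus 383/1266 = 30.3%, the online campus 311/882 = 35.3% → the online campus
Overall: the downtown campus 471/1393 = 33.8%, the online campus 410/1006 = 40.8% → the online campus
The online campus wins overall and in every enrollment group — no reversal.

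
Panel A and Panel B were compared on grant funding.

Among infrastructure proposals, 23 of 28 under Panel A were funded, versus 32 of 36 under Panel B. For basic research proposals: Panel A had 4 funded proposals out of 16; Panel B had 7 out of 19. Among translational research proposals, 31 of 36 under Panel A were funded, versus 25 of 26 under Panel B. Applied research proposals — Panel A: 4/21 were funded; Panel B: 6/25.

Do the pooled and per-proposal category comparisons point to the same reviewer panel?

Yes

Infrastructure: Panel A 23/28 = 82.1%, Panel B 32/36 = 88.9% → Panel B
Basic research: Panel A 4/16 = 25.0%, Panel B 7/19 = 36.8% → Panel B
Translational research: Panel A 31/36 = 86.1%, Panel B 25/26 = 96.2% → Panel B
Applied research: Panel A 4/21 = 19.0%, Panel B 6/25 = 24.0% → Panel B
Overall: Panel A 62/101 = 61.4%, Panel B 70/106 = 66.0% → Panel B
Panel B wins overall and in every proposal group — no reversal.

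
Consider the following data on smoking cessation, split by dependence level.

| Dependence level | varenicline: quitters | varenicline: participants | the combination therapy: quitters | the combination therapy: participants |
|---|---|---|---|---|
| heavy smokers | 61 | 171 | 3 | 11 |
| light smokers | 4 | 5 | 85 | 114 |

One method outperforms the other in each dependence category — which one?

Heavy smokers: varenicline 61/171 = 35.7%, the combination therapy 3/11 = 27.3% → varenicline
Light smokers: varenicline 4/5 = 80.0%, the combination therapy 85/114 = 74.6% → varenicline
Varenicline has the higher rate in both groups.

varenicline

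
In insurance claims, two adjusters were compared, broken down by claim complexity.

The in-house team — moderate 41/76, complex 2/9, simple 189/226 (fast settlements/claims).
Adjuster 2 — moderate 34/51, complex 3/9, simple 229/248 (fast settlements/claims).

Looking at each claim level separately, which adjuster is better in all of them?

Adjuster 2

Moderate: the in-house team 41/76 = 53.9%, Adjuster 2 34/51 = 66.7% → Adjuster 2
Complex: the in-house team 2/9 = 22.2%, Adjuster 2 3/9 = 33.3% → Adjuster 2
Simple: the in-house team 189/226 = 83.6%, Adjuster 2 229/248 = 92.3% → Adjuster 2
Adjuster 2 has the higher rate in all 3 groups.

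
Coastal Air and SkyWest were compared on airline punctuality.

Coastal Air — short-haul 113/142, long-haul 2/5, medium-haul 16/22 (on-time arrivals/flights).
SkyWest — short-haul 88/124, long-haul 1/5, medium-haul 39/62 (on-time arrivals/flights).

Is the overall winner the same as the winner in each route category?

Short-haul: Coastal Air 113/142 = 79.6%, SkyWest 88/124 = 71.0% → Coastal Air
Long-haul: Coastal Air 2/5 = 40.0%, SkyWest 1/5 = 20.0% → Coastal Air
Medium-haul: Coastal Air 16/22 = 72.7%, SkyWest 39/62 = 62.9% → Coastal Air
Overall: Coastal Air 131/169 = 77.5%, SkyWest 128/191 = 67.0% → Coastal Air
Coastal Air wins overall and in every route group — no reversal.

Yes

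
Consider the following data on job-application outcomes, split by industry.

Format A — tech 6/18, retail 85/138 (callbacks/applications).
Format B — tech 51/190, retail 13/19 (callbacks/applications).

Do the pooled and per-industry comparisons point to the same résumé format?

Tech: Format A 6/18 = 33.3%, Format B 51/190 = 26.8% → Format A
Retail: Format A 85/138 = 61.6%, Format B 13/19 = 68.4% → Format B
Overall: Format A 91/156 = 58.3%, Format B 64/209 = 30.6% → Format A
Neither sweeps: Format A wins 1 of 2 groups, Format B wins 1. Format A wins overall but not every group — no Simpson reversal.

No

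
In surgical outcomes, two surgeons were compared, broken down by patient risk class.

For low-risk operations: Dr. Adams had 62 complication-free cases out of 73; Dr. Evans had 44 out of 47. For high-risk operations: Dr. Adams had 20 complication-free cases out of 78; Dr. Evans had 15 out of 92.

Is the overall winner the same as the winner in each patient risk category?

No

Low-risk: Dr. Adams 62/73 = 84.9%, Dr. Evans 44/47 = 93.6% → Dr. Evans
High-risk: Dr. Adams 20/78 = 25.6%, Dr. Evans 15/92 = 16.3% → Dr. Adams
Overall: Dr. Adams 82/151 = 54.3%, Dr. Evans 59/139 = 42.4% → Dr. Adams
Neither sweeps: Dr. Adams wins 1 of 2 groups, Dr. Evans wins 1. Dr. Adams wins overall but not every group — no Simpson reversal.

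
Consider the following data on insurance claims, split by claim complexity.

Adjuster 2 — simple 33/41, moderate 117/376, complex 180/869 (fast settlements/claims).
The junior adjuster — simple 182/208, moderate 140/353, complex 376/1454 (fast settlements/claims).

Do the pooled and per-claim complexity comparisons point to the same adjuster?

Simple: Adjuster 2 33/41 = 80.5%, the junior adjuster 182/208 = 87.5% → the junior adjuster
Moderate: Adjuster 2 117/376 = 31.1%, the junior adjuster 140/353 = 39.7% → the junior adjuster
Complex: Adjuster 2 180/869 = 20.7%, the junior adjuster 376/1454 = 25.9% → the junior adjuster
Overall: Adjuster 2 330/1286 = 25.7%, the junior adjuster 698/2015 = 34.6% → the junior adjuster
The junior adjuster wins overall and in every claim group — no reversal.

Yes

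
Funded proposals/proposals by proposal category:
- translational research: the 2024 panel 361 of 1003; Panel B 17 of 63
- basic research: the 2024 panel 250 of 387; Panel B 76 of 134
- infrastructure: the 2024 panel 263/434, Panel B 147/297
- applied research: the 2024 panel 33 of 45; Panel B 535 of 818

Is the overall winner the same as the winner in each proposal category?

No

Translational research: the 2024 panel 361/1003 = 36.0%, Panel B 17/63 = 27.0% → the 2024 panel
Basic research: the 2024 panel 250/387 = 64.6%, Panel B 76/134 = 56.7% → the 2024 panel
Infrastructure: the 2024 panel 263/434 = 60.6%, Panel B 147/297 = 49.5% → the 2024 panel
Applied research: the 2024 panel 33/45 = 73.3%, Panel B 535/818 = 65.4% → the 2024 panel
Overall: the 2024 panel 907/1869 = 48.5%, Panel B 775/1312 = 59.1% → Panel B
The 2024 panel wins each proposal group but Panel B wins overall — the comparison reverses. The 2024 panel's proposals skew toward translational research, which has a lower base rate.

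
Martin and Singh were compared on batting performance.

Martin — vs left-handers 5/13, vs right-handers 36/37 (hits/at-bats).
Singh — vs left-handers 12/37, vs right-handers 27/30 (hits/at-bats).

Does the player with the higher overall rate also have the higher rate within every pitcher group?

Yes

Vs left-handers: Martin 5/13 = 38.5%, Singh 12/37 = 32.4% → Martin
Vs right-handers: Martin 36/37 = 97.3%, Singh 27/30 = 90.0% → Martin
Overall: Martin 41/50 = 82.0%, Singh 39/67 = 58.2% → Martin
Martin wins overall and in every pitcher group — no reversal.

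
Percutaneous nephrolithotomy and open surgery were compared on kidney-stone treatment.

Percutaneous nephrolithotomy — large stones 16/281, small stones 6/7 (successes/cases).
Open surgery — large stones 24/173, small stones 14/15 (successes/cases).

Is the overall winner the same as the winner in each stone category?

Large stones: percutaneous nephrolithotomy 16/281 = 5.7%, open surgery 24/173 = 13.9% → open surgery
Small stones: percutaneous nephrolithotomy 6/7 = 85.7%, open surgery 14/15 = 93.3% → open surgery
Overall: percutaneous nephrolithotomy 22/288 = 7.6%, open surgery 38/188 = 20.2% → open surgery
Open surgery wins overall and in every stone group — no reversal.

Yes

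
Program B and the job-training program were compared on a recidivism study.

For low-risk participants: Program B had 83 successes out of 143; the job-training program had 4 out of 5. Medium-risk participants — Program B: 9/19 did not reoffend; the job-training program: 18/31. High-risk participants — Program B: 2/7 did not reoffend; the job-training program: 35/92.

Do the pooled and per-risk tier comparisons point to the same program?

No

Low-risk: Program B 83/143 = 58.0%, the job-training program 4/5 = 80.0% → the job-training program
Medium-risk: Program B 9/19 = 47.4%, the job-training program 18/31 = 58.1% → the job-training program
High-risk: Program B 2/7 = 28.6%, the job-training program 35/92 = 38.0% → the job-training program
Overall: Program B 94/169 = 55.6%, the job-training program 57/128 = 44.5% → Program B
The job-training program wins each risk group but Program B wins overall — the comparison reverses. The job-training program's participants skew toward high-risk, which has a lower base rate.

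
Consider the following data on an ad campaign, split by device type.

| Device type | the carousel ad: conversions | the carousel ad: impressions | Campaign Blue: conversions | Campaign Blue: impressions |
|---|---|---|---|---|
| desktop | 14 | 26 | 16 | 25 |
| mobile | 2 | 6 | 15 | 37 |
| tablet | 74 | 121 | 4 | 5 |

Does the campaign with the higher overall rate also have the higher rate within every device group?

Desktop: the carousel ad 14/26 = 53.8%, Campaign Blue 16/25 = 64.0% → Campaign Blue
Mobile: the carousel ad 2/6 = 33.3%, Campaign Blue 15/37 = 40.5% → Campaign Blue
Tablet: the carousel ad 74/121 = 61.2%, Campaign Blue 4/5 = 80.0% → Campaign Blue
Overall: the carousel ad 90/153 = 58.8%, Campaign Blue 35/67 = 52.2% → the carousel ad
Campaign Blue wins each device group but the carousel ad wins overall — the comparison reverses. Campaign Blue's impressions skew toward mobile, which has a lower base rate.

No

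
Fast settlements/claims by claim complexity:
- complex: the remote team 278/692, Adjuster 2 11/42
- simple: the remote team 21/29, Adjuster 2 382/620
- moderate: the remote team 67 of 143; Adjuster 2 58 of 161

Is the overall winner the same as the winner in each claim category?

No

Complex: the remote team 278/692 = 40.2%, Adjuster 2 11/42 = 26.2% → the remote team
Simple: the remote team 21/29 = 72.4%, Adjuster 2 382/620 = 61.6% → the remote team
Moderate: the remote team 67/143 = 46.9%, Adjuster 2 58/161 = 36.0% → the remote team
Overall: the remote team 366/864 = 42.4%, Adjuster 2 451/823 = 54.8% → Adjuster 2
The remote team wins each claim group but Adjuster 2 wins overall — the comparison reverses. The remote team's claims skew toward complex, which has a lower base rate.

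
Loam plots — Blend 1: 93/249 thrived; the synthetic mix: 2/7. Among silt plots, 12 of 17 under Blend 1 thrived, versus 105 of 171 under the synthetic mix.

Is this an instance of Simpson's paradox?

Loam: Blend 1 93/249 = 37.3%, the synthetic mix 2/7 = 28.6% → Blend 1
Silt: Blend 1 12/17 = 70.6%, the synthetic mix 105/171 = 61.4% → Blend 1
Overall: Blend 1 105/266 = 39.5%, the synthetic mix 107/178 = 60.1% → the synthetic mix
Blend 1 wins each soil group but the synthetic mix wins overall — the comparison reverses. Blend 1's plots skew toward loam, which has a lower base rate.

Yes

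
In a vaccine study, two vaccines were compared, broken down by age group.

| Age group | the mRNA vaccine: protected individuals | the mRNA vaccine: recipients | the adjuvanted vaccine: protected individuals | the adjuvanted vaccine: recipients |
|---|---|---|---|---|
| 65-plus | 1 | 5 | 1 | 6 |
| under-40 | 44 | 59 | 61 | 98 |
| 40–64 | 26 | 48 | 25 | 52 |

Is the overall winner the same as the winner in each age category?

Yes

65-plus: the mRNA vaccine 1/5 = 20.0%, the adjuvanted vaccine 1/6 = 16.7% → the mRNA vaccine
Under-40: the mRNA vaccine 44/59 = 74.6%, the adjuvanted vaccine 61/98 = 62.2% → the mRNA vaccine
40–64: the mRNA vaccine 26/48 = 54.2%, the adjuvanted vaccine 25/52 = 48.1% → the mRNA vaccine
Overall: the mRNA vaccine 71/112 = 63.4%, the adjuvanted vaccine 87/156 = 55.8% → the mRNA vaccine
The mRNA vaccine wins overall and in every age group — no reversal.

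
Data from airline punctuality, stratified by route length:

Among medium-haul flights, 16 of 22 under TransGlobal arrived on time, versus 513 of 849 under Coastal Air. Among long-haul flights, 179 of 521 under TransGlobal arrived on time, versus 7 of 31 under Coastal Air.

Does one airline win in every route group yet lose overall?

Medium-haul: TransGlobal 16/22 = 72.7%, Coastal Air 513/849 = 60.4% → TransGlobal
Long-haul: TransGlobal 179/521 = 34.4%, Coastal Air 7/31 = 22.6% → TransGlobal
Overall: TransGlobal 195/543 = 35.9%, Coastal Air 520/880 = 59.1% → Coastal Air
TransGlobal wins each route group but Coastal Air wins overall — the comparison reverses. TransGlobal's flights skew toward long-haul, which has a lower base rate.

Yes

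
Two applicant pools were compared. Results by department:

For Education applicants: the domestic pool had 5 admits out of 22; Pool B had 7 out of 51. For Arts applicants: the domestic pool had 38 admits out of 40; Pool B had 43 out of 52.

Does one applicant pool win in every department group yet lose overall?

Education: the domestic pool 5/22 = 22.7%, Pool B 7/51 = 13.7% → the domestic pool
Arts: the domestic pool 38/40 = 95.0%, Pool B 43/52 = 82.7% → the domestic pool
Overall: the domestic pool 43/62 = 69.4%, Pool B 50/103 = 48.5% → the domestic pool
The domestic pool wins overall and in every department group — no reversal.

No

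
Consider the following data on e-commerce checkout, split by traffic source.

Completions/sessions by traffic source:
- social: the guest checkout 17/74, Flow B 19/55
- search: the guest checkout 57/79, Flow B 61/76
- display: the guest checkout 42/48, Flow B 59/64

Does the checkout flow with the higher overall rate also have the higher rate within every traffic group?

Yes

Social: the guest checkout 17/74 = 23.0%, Flow B 19/55 = 34.5% → Flow B
Search: the guest checkout 57/79 = 72.2%, Flow B 61/76 = 80.3% → Flow B
Display: the guest checkout 42/48 = 87.5%, Flow B 59/64 = 92.2% → Flow B
Overall: the guest checkout 116/201 = 57.7%, Flow B 139/195 = 71.3% → Flow B
Flow B wins overall and in every traffic group — no reversal.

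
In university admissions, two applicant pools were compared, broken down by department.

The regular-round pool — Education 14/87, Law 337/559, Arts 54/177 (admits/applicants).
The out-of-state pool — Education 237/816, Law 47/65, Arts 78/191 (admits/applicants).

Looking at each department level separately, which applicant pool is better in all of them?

Education: the regular-round pool 14/87 = 16.1%, the out-of-state pool 237/816 = 29.0% → the out-of-state pool
Law: the regular-round pool 337/559 = 60.3%, the out-of-state pool 47/65 = 72.3% → the out-of-state pool
Arts: the regular-round pool 54/177 = 30.5%, the out-of-state pool 78/191 = 40.8% → the out-of-state pool
The out-of-state pool has the higher rate in all 3 groups.

the out-of-state pool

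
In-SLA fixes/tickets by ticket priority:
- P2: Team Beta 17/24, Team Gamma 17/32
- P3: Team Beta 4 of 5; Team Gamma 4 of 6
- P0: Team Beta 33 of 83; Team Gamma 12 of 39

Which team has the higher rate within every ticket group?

Team Beta

P2: Team Beta 17/24 = 70.8%, Team Gamma 17/32 = 53.1% → Team Beta
P3: Team Beta 4/5 = 80.0%, Team Gamma 4/6 = 66.7% → Team Beta
P0: Team Beta 33/83 = 39.8%, Team Gamma 12/39 = 30.8% → Team Beta
Team Beta has the higher rate in all 3 groups.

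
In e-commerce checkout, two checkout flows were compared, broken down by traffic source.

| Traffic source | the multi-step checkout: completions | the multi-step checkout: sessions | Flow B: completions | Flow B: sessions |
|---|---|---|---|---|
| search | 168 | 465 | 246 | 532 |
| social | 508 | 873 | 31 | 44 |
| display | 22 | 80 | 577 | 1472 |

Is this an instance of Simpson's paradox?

Search: the multi-step checkout 168/465 = 36.1%, Flow B 246/532 = 46.2% → Flow B
Social: the multi-step checkout 508/873 = 58.2%, Flow B 31/44 = 70.5% → Flow B
Display: the multi-step checkout 22/80 = 27.5%, Flow B 577/1472 = 39.2% → Flow B
Overall: the multi-step checkout 698/1418 = 49.2%, Flow B 854/2048 = 41.7% → the multi-step checkout
Flow B wins each traffic group but the multi-step checkout wins overall — the comparison reverses. Flow B's sessions skew toward display, which has a lower base rate.

Yes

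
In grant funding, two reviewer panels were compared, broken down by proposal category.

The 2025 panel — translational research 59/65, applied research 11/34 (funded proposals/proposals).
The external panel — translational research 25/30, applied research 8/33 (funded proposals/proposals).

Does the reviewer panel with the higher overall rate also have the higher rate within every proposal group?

Yes

Translational research: the 2025 panel 59/65 = 90.8%, the external panel 25/30 = 83.3% → the 2025 panel
Applied research: the 2025 panel 11/34 = 32.4%, the external panel 8/33 = 24.2% → the 2025 panel
Overall: the 2025 panel 70/99 = 70.7%, the external panel 33/63 = 52.4% → the 2025 panel
The 2025 panel wins overall and in every proposal group — no reversal.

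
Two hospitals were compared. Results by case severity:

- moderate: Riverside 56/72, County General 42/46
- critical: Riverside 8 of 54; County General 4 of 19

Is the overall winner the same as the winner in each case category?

Moderate: Riverside 56/72 = 77.8%, County General 42/46 = 91.3% → County General
Critical: Riverside 8/54 = 14.8%, County General 4/19 = 21.1% → County General
Overall: Riverside 64/126 = 50.8%, County General 46/65 = 70.8% → County General
County General wins overall and in every case group — no reversal.

Yes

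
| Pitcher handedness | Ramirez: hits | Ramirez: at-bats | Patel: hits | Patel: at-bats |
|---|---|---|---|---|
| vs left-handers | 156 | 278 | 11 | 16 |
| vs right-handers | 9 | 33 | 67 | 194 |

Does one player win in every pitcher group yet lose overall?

Yes

Vs left-handers: Ramirez 156/278 = 56.1%, Patel 11/16 = 68.8% → Patel
Vs right-handers: Ramirez 9/33 = 27.3%, Patel 67/194 = 34.5% → Patel
Overall: Ramirez 165/311 = 53.1%, Patel 78/210 = 37.1% → Ramirez
Patel wins each pitcher group but Ramirez wins overall — the comparison reverses. Patel's at-bats skew toward vs right-handers, which has a lower base rate.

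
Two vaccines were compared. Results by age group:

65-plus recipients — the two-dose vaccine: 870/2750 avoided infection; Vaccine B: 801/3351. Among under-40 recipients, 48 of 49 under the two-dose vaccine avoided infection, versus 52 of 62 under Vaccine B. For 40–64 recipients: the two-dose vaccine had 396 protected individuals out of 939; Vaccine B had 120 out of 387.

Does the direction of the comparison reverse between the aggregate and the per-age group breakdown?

No

65-plus: the two-dose vaccine 870/2750 = 31.6%, Vaccine B 801/3351 = 23.9% → the two-dose vaccine
Under-40: the two-dose vaccine 48/49 = 98.0%, Vaccine B 52/62 = 83.9% → the two-dose vaccine
40–64: the two-dose vaccine 396/939 = 42.2%, Vaccine B 120/387 = 31.0% → the two-dose vaccine
Overall: the two-dose vaccine 1314/3738 = 35.2%, Vaccine B 973/3800 = 25.6% → the two-dose vaccine
The two-dose vaccine wins overall and in every age group — no reversal.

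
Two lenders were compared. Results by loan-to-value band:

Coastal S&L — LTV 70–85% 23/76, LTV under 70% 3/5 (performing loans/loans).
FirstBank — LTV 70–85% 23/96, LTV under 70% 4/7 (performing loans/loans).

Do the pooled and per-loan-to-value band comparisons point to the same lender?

Yes

LTV 70–85%: Coastal S&L 23/76 = 30.3%, FirstBank 23/96 = 24.0% → Coastal S&L
LTV under 70%: Coastal S&L 3/5 = 60.0%, FirstBank 4/7 = 57.1% → Coastal S&L
Overall: Coastal S&L 26/81 = 32.1%, FirstBank 27/103 = 26.2% → Coastal S&L
Coastal S&L wins overall and in every loan-to-value group — no reversal.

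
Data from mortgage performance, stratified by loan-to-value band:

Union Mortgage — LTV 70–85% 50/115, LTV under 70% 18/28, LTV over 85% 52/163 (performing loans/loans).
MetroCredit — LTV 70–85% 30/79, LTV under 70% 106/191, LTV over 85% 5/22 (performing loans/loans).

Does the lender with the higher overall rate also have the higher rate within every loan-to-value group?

LTV 70–85%: Union Mortgage 50/115 = 43.5%, MetroCredit 30/79 = 38.0% → Union Mortgage
LTV under 70%: Union Mortgage 18/28 = 64.3%, MetroCredit 106/191 = 55.5% → Union Mortgage
LTV over 85%: Union Mortgage 52/163 = 31.9%, MetroCredit 5/22 = 22.7% → Union Mortgage
Overall: Union Mortgage 120/306 = 39.2%, MetroCredit 141/292 = 48.3% → MetroCredit
Union Mortgage wins each loan-to-value group but MetroCredit wins overall — the comparison reverses. Union Mortgage's loans skew toward LTV over 85%, which has a lower base rate.

No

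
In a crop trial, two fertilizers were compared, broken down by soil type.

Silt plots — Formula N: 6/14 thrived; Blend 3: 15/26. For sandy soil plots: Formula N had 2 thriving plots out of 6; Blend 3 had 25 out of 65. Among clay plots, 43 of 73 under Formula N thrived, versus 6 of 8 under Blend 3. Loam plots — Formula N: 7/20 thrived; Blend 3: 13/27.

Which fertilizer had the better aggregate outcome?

Formula N

Silt: Formula N 6/14 = 42.9%, Blend 3 15/26 = 57.7% → Blend 3
Sandy soil: Formula N 2/6 = 33.3%, Blend 3 25/65 = 38.5% → Blend 3
Clay: Formula N 43/73 = 58.9%, Blend 3 6/8 = 75.0% → Blend 3
Loam: Formula N 7/20 = 35.0%, Blend 3 13/27 = 48.1% → Blend 3
Overall: Formula N 58/113 = 51.3%, Blend 3 59/126 = 46.8% → Formula N
(Blend 3 wins every soil group but Formula N wins overall — Blend 3's plots skew toward the low-rate sandy soil group.)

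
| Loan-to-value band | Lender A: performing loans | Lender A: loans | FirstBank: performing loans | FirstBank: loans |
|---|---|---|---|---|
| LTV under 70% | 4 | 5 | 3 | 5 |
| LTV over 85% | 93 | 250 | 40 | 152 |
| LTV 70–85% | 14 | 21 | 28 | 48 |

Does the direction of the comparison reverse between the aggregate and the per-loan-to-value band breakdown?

LTV under 70%: Lender A 4/5 = 80.0%, FirstBank 3/5 = 60.0% → Lender A
LTV over 85%: Lender A 93/250 = 37.2%, FirstBank 40/152 = 26.3% → Lender A
LTV 70–85%: Lender A 14/21 = 66.7%, FirstBank 28/48 = 58.3% → Lender A
Overall: Lender A 111/276 = 40.2%, FirstBank 71/205 = 34.6% → Lender A
Lender A wins overall and in every loan-to-value group — no reversal.

No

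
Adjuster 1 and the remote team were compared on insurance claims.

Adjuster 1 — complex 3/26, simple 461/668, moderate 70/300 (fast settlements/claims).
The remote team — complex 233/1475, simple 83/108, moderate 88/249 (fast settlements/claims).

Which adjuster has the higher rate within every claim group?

Complex: Adjuster 1 3/26 = 11.5%, the remote team 233/1475 = 15.8% → the remote team
Simple: Adjuster 1 461/668 = 69.0%, the remote team 83/108 = 76.9% → the remote team
Moderate: Adjuster 1 70/300 = 23.3%, the remote team 88/249 = 35.3% → the remote team
The remote team has the higher rate in all 3 groups.

the remote team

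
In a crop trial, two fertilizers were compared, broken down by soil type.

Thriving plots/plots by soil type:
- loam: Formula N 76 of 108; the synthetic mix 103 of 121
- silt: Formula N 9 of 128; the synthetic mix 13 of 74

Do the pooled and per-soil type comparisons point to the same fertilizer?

Yes

Loam: Formula N 76/108 = 70.4%, the synthetic mix 103/121 = 85.1% → the synthetic mix
Silt: Formula N 9/128 = 7.0%, the synthetic mix 13/74 = 17.6% → the synthetic mix
Overall: Formula N 85/236 = 36.0%, the synthetic mix 116/195 = 59.5% → the synthetic mix
The synthetic mix wins overall and in every soil group — no reversal.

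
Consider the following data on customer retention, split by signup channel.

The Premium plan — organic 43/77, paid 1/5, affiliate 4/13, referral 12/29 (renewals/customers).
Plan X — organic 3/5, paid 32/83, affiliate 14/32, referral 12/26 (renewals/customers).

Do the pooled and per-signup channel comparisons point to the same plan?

No

Organic: the Premium plan 43/77 = 55.8%, Plan X 3/5 = 60.0% → Plan X
Paid: the Premium plan 1/5 = 20.0%, Plan X 32/83 = 38.6% → Plan X
Affiliate: the Premium plan 4/13 = 30.8%, Plan X 14/32 = 43.8% → Plan X
Referral: the Premium plan 12/29 = 41.4%, Plan X 12/26 = 46.2% → Plan X
Overall: the Premium plan 60/124 = 48.4%, Plan X 61/146 = 41.8% → the Premium plan
Plan X wins each signup group but the Premium plan wins overall — the comparison reverses. Plan X's customers skew toward paid, which has a lower base rate.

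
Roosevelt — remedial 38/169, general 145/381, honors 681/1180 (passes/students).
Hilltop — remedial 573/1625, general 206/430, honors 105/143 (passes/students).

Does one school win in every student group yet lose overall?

Yes

Remedial: Roosevelt 38/169 = 22.5%, Hilltop 573/1625 = 35.3% → Hilltop
General: Roosevelt 145/381 = 38.1%, Hilltop 206/430 = 47.9% → Hilltop
Honors: Roosevelt 681/1180 = 57.7%, Hilltop 105/143 = 73.4% → Hilltop
Overall: Roosevelt 864/1730 = 49.9%, Hilltop 884/2198 = 40.2% → Roosevelt
Hilltop wins each student group but Roosevelt wins overall — the comparison reverses. Hilltop's students skew toward remedial, which has a lower base rate.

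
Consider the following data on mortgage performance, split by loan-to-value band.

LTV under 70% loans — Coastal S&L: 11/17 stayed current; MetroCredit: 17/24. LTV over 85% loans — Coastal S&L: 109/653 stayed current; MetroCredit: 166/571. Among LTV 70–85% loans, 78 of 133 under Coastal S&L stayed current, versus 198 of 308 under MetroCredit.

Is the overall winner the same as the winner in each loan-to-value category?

Yes

LTV under 70%: Coastal S&L 11/17 = 64.7%, MetroCredit 17/24 = 70.8% → MetroCredit
LTV over 85%: Coastal S&L 109/653 = 16.7%, MetroCredit 166/571 = 29.1% → MetroCredit
LTV 70–85%: Coastal S&L 78/133 = 58.6%, MetroCredit 198/308 = 64.3% → MetroCredit
Overall: Coastal S&L 198/803 = 24.7%, MetroCredit 381/903 = 42.2% → MetroCredit
MetroCredit wins overall and in every loan-to-value group — no reversal.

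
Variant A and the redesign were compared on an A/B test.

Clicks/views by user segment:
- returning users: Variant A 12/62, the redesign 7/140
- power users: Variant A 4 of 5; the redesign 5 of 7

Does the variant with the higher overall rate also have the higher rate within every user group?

Returning users: Variant A 12/62 = 19.4%, the redesign 7/140 = 5.0% → Variant A
Power users: Variant A 4/5 = 80.0%, the redesign 5/7 = 71.4% → Variant A
Overall: Variant A 16/67 = 23.9%, the redesign 12/147 = 8.2% → Variant A
Variant A wins overall and in every user group — no reversal.

Yes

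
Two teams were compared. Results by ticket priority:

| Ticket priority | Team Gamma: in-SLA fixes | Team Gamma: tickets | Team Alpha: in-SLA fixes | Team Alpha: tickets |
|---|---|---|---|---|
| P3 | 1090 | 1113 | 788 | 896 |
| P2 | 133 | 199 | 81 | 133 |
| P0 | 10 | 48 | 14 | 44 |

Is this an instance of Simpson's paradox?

P3: Team Gamma 1090/1113 = 97.9%, Team Alpha 788/896 = 87.9% → Team Gamma
P2: Team Gamma 133/199 = 66.8%, Team Alpha 81/133 = 60.9% → Team Gamma
P0: Team Gamma 10/48 = 20.8%, Team Alpha 14/44 = 31.8% → Team Alpha
Overall: Team Gamma 1233/1360 = 90.7%, Team Alpha 883/1073 = 82.3% → Team Gamma
Neither sweeps: Team Gamma wins 2 of 3 groups, Team Alpha wins 1. Team Gamma wins overall but not every group — no Simpson reversal.

No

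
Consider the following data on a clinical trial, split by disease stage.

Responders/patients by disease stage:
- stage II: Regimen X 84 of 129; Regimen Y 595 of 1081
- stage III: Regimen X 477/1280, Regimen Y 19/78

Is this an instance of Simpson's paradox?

Stage II: Regimen X 84/129 = 65.1%, Regimen Y 595/1081 = 55.0% → Regimen X
Stage III: Regimen X 477/1280 = 37.3%, Regimen Y 19/78 = 24.4% → Regimen X
Overall: Regimen X 561/1409 = 39.8%, Regimen Y 614/1159 = 53.0% → Regimen Y
Regimen X wins each disease group but Regimen Y wins overall — the comparison reverses. Regimen X's patients skew toward stage III, which has a lower base rate.

Yes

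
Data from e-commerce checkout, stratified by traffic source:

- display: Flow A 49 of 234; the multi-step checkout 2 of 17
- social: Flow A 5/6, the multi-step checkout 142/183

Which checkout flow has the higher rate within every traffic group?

Flow A

Display: Flow A 49/234 = 20.9%, the multi-step checkout 2/17 = 11.8% → Flow A
Social: Flow A 5/6 = 83.3%, the multi-step checkout 142/183 = 77.6% → Flow A
Flow A has the higher rate in both groups.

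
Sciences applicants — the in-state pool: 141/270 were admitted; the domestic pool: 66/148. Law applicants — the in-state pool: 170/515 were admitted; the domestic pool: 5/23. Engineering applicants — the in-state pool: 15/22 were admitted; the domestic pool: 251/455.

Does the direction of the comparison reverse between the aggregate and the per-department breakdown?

Sciences: the in-state pool 141/270 = 52.2%, the domestic pool 66/148 = 44.6% → the in-state pool
Law: the in-state pool 170/515 = 33.0%, the domestic pool 5/23 = 21.7% → the in-state pool
Engineering: the in-state pool 15/22 = 68.2%, the domestic pool 251/455 = 55.2% → the in-state pool
Overall: the in-state pool 326/807 = 40.4%, the domestic pool 322/626 = 51.4% → the domestic pool
The in-state pool wins each department group but the domestic pool wins overall — the comparison reverses. The in-state pool's applicants skew toward Law, which has a lower base rate.

Yes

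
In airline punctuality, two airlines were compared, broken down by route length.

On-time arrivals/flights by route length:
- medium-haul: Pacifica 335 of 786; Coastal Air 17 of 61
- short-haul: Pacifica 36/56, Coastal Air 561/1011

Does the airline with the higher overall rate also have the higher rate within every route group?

Medium-haul: Pacifica 335/786 = 42.6%, Coastal Air 17/61 = 27.9% → Pacifica
Short-haul: Pacifica 36/56 = 64.3%, Coastal Air 561/1011 = 55.5% → Pacifica
Overall: Pacifica 371/842 = 44.1%, Coastal Air 578/1072 = 53.9% → Coastal Air
Pacifica wins each route group but Coastal Air wins overall — the comparison reverses. Pacifica's flights skew toward medium-haul, which has a lower base rate.

No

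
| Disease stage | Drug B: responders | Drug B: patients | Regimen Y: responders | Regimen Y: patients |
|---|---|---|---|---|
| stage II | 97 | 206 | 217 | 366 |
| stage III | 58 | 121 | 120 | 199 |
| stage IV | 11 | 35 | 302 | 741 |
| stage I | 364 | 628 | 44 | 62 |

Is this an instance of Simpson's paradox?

Yes

Stage II: Drug B 97/206 = 47.1%, Regimen Y 217/366 = 59.3% → Regimen Y
Stage III: Drug B 58/121 = 47.9%, Regimen Y 120/199 = 60.3% → Regimen Y
Stage IV: Drug B 11/35 = 31.4%, Regimen Y 302/741 = 40.8% → Regimen Y
Stage I: Drug B 364/628 = 58.0%, Regimen Y 44/62 = 71.0% → Regimen Y
Overall: Drug B 530/990 = 53.5%, Regimen Y 683/1368 = 49.9% → Drug B
Regimen Y wins each disease group but Drug B wins overall — the comparison reverses. Regimen Y's patients skew toward stage IV, which has a lower base rate.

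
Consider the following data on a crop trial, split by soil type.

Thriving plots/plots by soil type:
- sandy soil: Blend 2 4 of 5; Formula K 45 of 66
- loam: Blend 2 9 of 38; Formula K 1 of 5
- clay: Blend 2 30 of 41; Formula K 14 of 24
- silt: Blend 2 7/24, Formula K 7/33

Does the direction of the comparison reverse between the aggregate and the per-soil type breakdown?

Sandy soil: Blend 2 4/5 = 80.0%, Formula K 45/66 = 68.2% → Blend 2
Loam: Blend 2 9/38 = 23.7%, Formula K 1/5 = 20.0% → Blend 2
Clay: Blend 2 30/41 = 73.2%, Formula K 14/24 = 58.3% → Blend 2
Silt: Blend 2 7/24 = 29.2%, Formula K 7/33 = 21.2% → Blend 2
Overall: Blend 2 50/108 = 46.3%, Formula K 67/128 = 52.3% → Formula K
Blend 2 wins each soil group but Formula K wins overall — the comparison reverses. Blend 2's plots skew toward loam, which has a lower base rate.

Yes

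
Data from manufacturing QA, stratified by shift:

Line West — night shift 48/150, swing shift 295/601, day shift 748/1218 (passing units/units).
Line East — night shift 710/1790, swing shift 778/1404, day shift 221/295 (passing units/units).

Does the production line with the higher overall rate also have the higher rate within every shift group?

No

Night shift: Line West 48/150 = 32.0%, Line East 710/1790 = 39.7% → Line East
Swing shift: Line West 295/601 = 49.1%, Line East 778/1404 = 55.4% → Line East
Day shift: Line West 748/1218 = 61.4%, Line East 221/295 = 74.9% → Line East
Overall: Line West 1091/1969 = 55.4%, Line East 1709/3489 = 49.0% → Line West
Line East wins each shift group but Line West wins overall — the comparison reverses. Line East's units skew toward night shift, which has a lower base rate.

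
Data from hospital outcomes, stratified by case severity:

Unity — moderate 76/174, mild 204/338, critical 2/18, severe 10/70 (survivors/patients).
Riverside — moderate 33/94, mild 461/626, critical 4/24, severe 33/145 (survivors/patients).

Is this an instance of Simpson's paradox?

Moderate: Unity 76/174 = 43.7%, Riverside 33/94 = 35.1% → Unity
Mild: Unity 204/338 = 60.4%, Riverside 461/626 = 73.6% → Riverside
Critical: Unity 2/18 = 11.1%, Riverside 4/24 = 16.7% → Riverside
Severe: Unity 10/70 = 14.3%, Riverside 33/145 = 22.8% → Riverside
Overall: Unity 292/600 = 48.7%, Riverside 531/889 = 59.7% → Riverside
Neither sweeps: Unity wins 1 of 4 groups, Riverside wins 3. Riverside wins overall but not every group — no Simpson reversal.

No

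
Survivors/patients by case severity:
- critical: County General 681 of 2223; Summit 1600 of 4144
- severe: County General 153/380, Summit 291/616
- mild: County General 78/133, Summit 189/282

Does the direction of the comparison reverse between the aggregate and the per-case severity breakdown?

Critical: County General 681/2223 = 30.6%, Summit 1600/4144 = 38.6% → Summit
Severe: County General 153/380 = 40.3%, Summit 291/616 = 47.2% → Summit
Mild: County General 78/133 = 58.6%, Summit 189/282 = 67.0% → Summit
Overall: County General 912/2736 = 33.3%, Summit 2080/5042 = 41.3% → Summit
Summit wins overall and in every case group — no reversal.

No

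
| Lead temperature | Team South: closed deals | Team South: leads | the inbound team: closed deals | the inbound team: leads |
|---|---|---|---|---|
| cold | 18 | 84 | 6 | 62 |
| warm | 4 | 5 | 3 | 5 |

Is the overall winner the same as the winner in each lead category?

Cold: Team South 18/84 = 21.4%, the inbound team 6/62 = 9.7% → Team South
Warm: Team South 4/5 = 80.0%, the inbound team 3/5 = 60.0% → Team South
Overall: Team South 22/89 = 24.7%, the inbound team 9/67 = 13.4% → Team South
Team South wins overall and in every lead group — no reversal.

Yes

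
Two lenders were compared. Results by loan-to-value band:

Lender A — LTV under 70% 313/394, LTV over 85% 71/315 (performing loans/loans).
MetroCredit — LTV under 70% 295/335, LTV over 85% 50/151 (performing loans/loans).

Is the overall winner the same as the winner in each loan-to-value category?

Yes

LTV under 70%: Lender A 313/394 = 79.4%, MetroCredit 295/335 = 88.1% → MetroCredit
LTV over 85%: Lender A 71/315 = 22.5%, MetroCredit 50/151 = 33.1% → MetroCredit
Overall: Lender A 384/709 = 54.2%, MetroCredit 345/486 = 71.0% → MetroCredit
MetroCredit wins overall and in every loan-to-value group — no reversal.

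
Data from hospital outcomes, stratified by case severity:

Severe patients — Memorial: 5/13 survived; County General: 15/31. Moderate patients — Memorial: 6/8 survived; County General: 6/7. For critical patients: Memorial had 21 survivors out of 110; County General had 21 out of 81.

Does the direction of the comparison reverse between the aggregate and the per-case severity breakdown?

No

Severe: Memorial 5/13 = 38.5%, County General 15/31 = 48.4% → County General
Moderate: Memorial 6/8 = 75.0%, County General 6/7 = 85.7% → County General
Critical: Memorial 21/110 = 19.1%, County General 21/81 = 25.9% → County General
Overall: Memorial 32/131 = 24.4%, County General 42/119 = 35.3% → County General
County General wins overall and in every case group — no reversal.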